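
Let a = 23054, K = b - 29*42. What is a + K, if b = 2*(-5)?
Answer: 21826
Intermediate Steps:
b = -10
K = -1228 (K = -10 - 29*42 = -10 - 1218 = -1228)
a + K = 23054 - 1228 = 21826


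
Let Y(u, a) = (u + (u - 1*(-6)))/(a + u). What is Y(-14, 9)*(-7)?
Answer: -154/5 ≈ -30.800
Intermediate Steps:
Y(u, a) = (6 + 2*u)/(a + u) (Y(u, a) = (u + (u + 6))/(a + u) = (u + (6 + u))/(a + u) = (6 + 2*u)/(a + u))
Y(-14, 9)*(-7) = (2*(3 - 14)/(9 - 14))*(-7) = (2*(-11)/(-5))*(-7) = (2*(-⅕)*(-11))*(-7) = (22/5)*(-7) = -154/5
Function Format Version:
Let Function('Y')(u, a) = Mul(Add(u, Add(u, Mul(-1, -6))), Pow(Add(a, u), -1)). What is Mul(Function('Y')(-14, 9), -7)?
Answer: Rational(-154, 5) ≈ -30.800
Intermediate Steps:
Function('Y')(u, a) = Mul(Pow(Add(a, u), -1), Add(6, Mul(2, u))) (Function('Y')(u, a) = Mul(Add(u, Add(u, 6)), Pow(Add(a, u), -1)) = Mul(Add(u, Add(6, u)), Pow(Add(a, u), -1)) = Mul(Add(6, Mul(2, u)), Pow(Add(a, u), -1)) = Mul(Pow(Add(a, u), -1), Add(6, Mul(2, u))))
Mul(Function('Y')(-14, 9), -7) = Mul(Mul(2, Pow(Add(9, -14), -1), Add(3, -14)), -7) = Mul(Mul(2, Pow(-5, -1), -11), -7) = Mul(Mul(2, Rational(-1, 5), -11), -7) = Mul(Rational(22, 5), -7) = Rational(-154, 5)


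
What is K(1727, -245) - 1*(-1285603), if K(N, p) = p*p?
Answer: 1345628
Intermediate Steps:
K(N, p) = p²
K(1727, -245) - 1*(-1285603) = (-245)² - 1*(-1285603) = 60025 + 1285603 = 1345628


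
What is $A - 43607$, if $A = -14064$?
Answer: $-57671$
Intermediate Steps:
$A - 43607 = -14064 - 43607 = -57671$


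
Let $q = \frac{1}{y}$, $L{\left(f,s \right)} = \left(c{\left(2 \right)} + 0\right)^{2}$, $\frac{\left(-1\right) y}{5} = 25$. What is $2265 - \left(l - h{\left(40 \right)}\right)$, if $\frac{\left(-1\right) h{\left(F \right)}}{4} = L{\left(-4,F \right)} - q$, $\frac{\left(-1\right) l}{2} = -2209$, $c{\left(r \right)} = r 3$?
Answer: $- \frac{287129}{125} \approx -2297.0$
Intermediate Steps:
$c{\left(r \right)} = 3 r$
$y = -125$ ($y = \left(-5\right) 25 = -125$)
$L{\left(f,s \right)} = 36$ ($L{\left(f,s \right)} = \left(3 \cdot 2 + 0\right)^{2} = \left(6 + 0\right)^{2} = 6^{2} = 36$)
$l = 4418$ ($l = \left(-2\right) \left(-2209\right) = 4418$)
$q = - \frac{1}{125}$ ($q = \frac{1}{-125} = - \frac{1}{125} \approx -0.008$)
$h{\left(F \right)} = - \frac{18004}{125}$ ($h{\left(F \right)} = - 4 \left(36 - - \frac{1}{125}\right) = - 4 \left(36 + \frac{1}{125}\right) = \left(-4\right) \frac{4501}{125} = - \frac{18004}{125}$)
$2265 - \left(l - h{\left(40 \right)}\right) = 2265 - \left(4418 - - \frac{18004}{125}\right) = 2265 - \left(4418 + \frac{18004}{125}\right) = 2265 - \frac{570254}{125} = - \frac{287129}{125}$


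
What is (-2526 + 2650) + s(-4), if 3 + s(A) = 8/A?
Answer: 119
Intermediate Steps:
s(A) = -3 + 8/A
(-2526 + 2650) + s(-4) = (-2526 + 2650) + (-3 + 8/(-4)) = 124 + (-3 + 8*(-¼)) = 124 + (-3 - 2) = 124 - 5 = 119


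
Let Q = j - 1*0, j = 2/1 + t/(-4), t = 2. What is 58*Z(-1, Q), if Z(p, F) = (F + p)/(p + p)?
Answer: -29/2 ≈ -14.500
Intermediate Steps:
j = 3/2 (j = 2/1 + 2/(-4) = 2*1 + 2*(-¼) = 2 - ½ = 3/2 ≈ 1.5000)
Q = 3/2 (Q = 3/2 - 1*0 = 3/2 + 0 = 3/2 ≈ 1.5000)
Z(p, F) = (F + p)/(2*p) (Z(p, F) = (F + p)/((2*p)) = (F + p)*(1/(2*p)) = (F + p)/(2*p))
58*Z(-1, Q) = 58*((½)*(3/2 - 1)/(-1)) = 58*((½)*(-1)*(½)) = 58*(-¼) = -29/2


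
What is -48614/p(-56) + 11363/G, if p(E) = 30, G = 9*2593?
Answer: -189027338/116685 ≈ -1620.0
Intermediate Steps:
G = 23337
-48614/p(-56) + 11363/G = -48614/30 + 11363/23337 = -48614*1/30 + 11363*(1/23337) = -24307/15 + 11363/23337 = -189027338/116685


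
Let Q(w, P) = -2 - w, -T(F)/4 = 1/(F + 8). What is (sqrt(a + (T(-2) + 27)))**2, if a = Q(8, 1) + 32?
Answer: 145/3 ≈ 48.333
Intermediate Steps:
T(F) = -4/(8 + F) (T(F) = -4/(F + 8) = -4/(8 + F))
a = 22 (a = (-2 - 1*8) + 32 = (-2 - 8) + 32 = -10 + 32 = 22)
(sqrt(a + (T(-2) + 27)))**2 = (sqrt(22 + (-4/(8 - 2) + 27)))**2 = (sqrt(22 + (-4/6 + 27)))**2 = (sqrt(22 + (-4*1/6 + 27)))**2 = (sqrt(22 + (-2/3 + 27)))**2 = (sqrt(22 + 79/3))**2 = (sqrt(145/3))**2 = (sqrt(435)/3)**2 = 145/3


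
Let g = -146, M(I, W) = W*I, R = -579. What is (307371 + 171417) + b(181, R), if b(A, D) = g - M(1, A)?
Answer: 478461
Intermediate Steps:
M(I, W) = I*W
b(A, D) = -146 - A
(307371 + 171417) + b(181, R) = (307371 + 171417) + (-146 - 1*181) = 478788 + (-146 - 181) = 478788 - 327 = 478461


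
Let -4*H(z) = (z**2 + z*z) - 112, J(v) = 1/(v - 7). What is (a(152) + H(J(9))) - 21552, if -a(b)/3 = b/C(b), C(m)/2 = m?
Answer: -172205/8 ≈ -21526.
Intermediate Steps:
J(v) = 1/(-7 + v)
C(m) = 2*m
H(z) = 28 - z**2/2 (H(z) = -((z**2 + z*z) - 112)/4 = -((z**2 + z**2) - 112)/4 = -(2*z**2 - 112)/4 = -(-112 + 2*z**2)/4 = 28 - z**2/2)
a(b) = -3/2 (a(b) = -3*b/(2*b) = -3*b*1/(2*b) = -3*1/2 = -3/2)
(a(152) + H(J(9))) - 21552 = (-3/2 + (28 - 1/(2*(-7 + 9)**2))) - 21552 = (-3/2 + (28 - (1/2)**2/2)) - 21552 = (-3/2 + (28 - 1/2*1/4)) - 21552 = (-3/2 + (28 - 1/8)) - 21552 = (-3/2 + 223/8) - 21552 = 211/8 - 21552 = -172205/8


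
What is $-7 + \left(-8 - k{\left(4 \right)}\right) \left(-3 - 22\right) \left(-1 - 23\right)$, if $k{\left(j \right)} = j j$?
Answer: $-14407$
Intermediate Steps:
$k{\left(j \right)} = j^{2}$
$-7 + \left(-8 - k{\left(4 \right)}\right) \left(-3 - 22\right) \left(-1 - 23\right) = -7 + \left(-8 - 4^{2}\right) \left(-3 - 22\right) \left(-1 - 23\right) = -7 + \left(-8 - 16\right) \left(\left(-25\right) \left(-24\right)\right) = -7 + \left(-8 - 16\right) 600 = -7 - 14400 = -14407$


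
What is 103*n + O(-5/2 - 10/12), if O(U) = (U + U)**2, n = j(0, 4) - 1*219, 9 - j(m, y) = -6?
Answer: -188708/9 ≈ -20968.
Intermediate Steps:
j(m, y) = 15 (j(m, y) = 9 - 1*(-6) = 9 + 6 = 15)
n = -204 (n = 15 - 1*219 = 15 - 219 = -204)
O(U) = 4*U**2 (O(U) = (2*U)**2 = 4*U**2)
103*n + O(-5/2 - 10/12) = 103*(-204) + 4*(-5/2 - 10/12)**2 = -21012 + 4*(-5*1/2 - 10*1/12)**2 = -21012 + 4*(-5/2 - 5/6)**2 = -21012 + 4*(-10/3)**2 = -21012 + 4*(100/9) = -21012 + 400/9 = -188708/9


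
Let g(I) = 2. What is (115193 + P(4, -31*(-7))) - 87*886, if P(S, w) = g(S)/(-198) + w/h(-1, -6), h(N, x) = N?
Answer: 3751505/99 ≈ 37894.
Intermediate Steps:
P(S, w) = -1/99 - w (P(S, w) = 2/(-198) + w/(-1) = 2*(-1/198) + w*(-1) = -1/99 - w)
(115193 + P(4, -31*(-7))) - 87*886 = (115193 + (-1/99 - (-31)*(-7))) - 87*886 = (115193 + (-1/99 - 1*217)) - 77082 = (115193 + (-1/99 - 217)) - 77082 = (115193 - 21484/99) - 77082 = 11382623/99 - 77082 = 3751505/99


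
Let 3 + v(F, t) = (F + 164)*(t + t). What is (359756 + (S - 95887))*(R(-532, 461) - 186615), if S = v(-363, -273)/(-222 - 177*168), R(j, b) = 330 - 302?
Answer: -491649210057179/9986 ≈ -4.9234e+10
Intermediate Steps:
R(j, b) = 28
v(F, t) = -3 + 2*t*(164 + F) (v(F, t) = -3 + (F + 164)*(t + t) = -3 + (164 + F)*(2*t) = -3 + 2*t*(164 + F))
S = -36217/9986 (S = (-3 + 328*(-273) + 2*(-363)*(-273))/(-222 - 177*168) = (-3 - 89544 + 198198)/(-222 - 29736) = 108651/(-29958) = 108651*(-1/29958) = -36217/9986 ≈ -3.6268)
(359756 + (S - 95887))*(R(-532, 461) - 186615) = (359756 + (-36217/9986 - 95887))*(28 - 186615) = (359756 - 957563799/9986)*(-186587) = (2634959617/9986)*(-186587) = -491649210057179/9986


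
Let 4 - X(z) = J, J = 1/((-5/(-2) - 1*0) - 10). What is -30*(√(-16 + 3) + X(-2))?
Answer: -124 - 30*I*√13 ≈ -124.0 - 108.17*I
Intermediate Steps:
J = -2/15 (J = 1/((-5*(-½) + 0) - 10) = 1/((5/2 + 0) - 10) = 1/(5/2 - 10) = 1/(-15/2) = -2/15 ≈ -0.13333)
X(z) = 62/15 (X(z) = 4 - 1*(-2/15) = 4 + 2/15 = 62/15)
-30*(√(-16 + 3) + X(-2)) = -30*(√(-16 + 3) + 62/15) = -30*(√(-13) + 62/15) = -30*(I*√13 + 62/15) = -30*(62/15 + I*√13) = -124 - 30*I*√13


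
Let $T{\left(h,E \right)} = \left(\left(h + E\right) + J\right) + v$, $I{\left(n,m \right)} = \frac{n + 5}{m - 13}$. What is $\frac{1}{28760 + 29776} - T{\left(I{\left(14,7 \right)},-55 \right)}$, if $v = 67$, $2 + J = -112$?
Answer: $\frac{6156037}{58536} \approx 105.17$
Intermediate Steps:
$J = -114$ ($J = -2 - 112 = -114$)
$I{\left(n,m \right)} = \frac{5 + n}{-13 + m}$
$T{\left(h,E \right)} = -47 + E + h$ ($T{\left(h,E \right)} = \left(\left(h + E\right) - 114\right) + 67 = \left(\left(E + h\right) - 114\right) + 67 = \left(-114 + E + h\right) + 67 = -47 + E + h$)
$\frac{1}{28760 + 29776} - T{\left(I{\left(14,7 \right)},-55 \right)} = \frac{1}{28760 + 29776} - \left(-47 - 55 + \frac{5 + 14}{-13 + 7}\right) = \frac{1}{58536} - \left(-47 - 55 + \frac{1}{-6} \cdot 19\right) = \frac{1}{58536} - \left(-47 - 55 - \frac{19}{6}\right) = \frac{1}{58536} - - \frac{631}{6} = \frac{1}{58536} + \frac{631}{6} = \frac{6156037}{58536}$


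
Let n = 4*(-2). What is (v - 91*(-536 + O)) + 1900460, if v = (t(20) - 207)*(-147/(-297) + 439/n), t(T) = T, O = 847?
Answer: 135527621/72 ≈ 1.8823e+6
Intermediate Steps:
n = -8
v = 732173/72 (v = (20 - 207)*(-147/(-297) + 439/(-8)) = -187*(-147*(-1/297) + 439*(-⅛)) = -187*(49/99 - 439/8) = -187*(-43069/792) = 732173/72 ≈ 10169.)
(v - 91*(-536 + O)) + 1900460 = (732173/72 - 91*(-536 + 847)) + 1900460 = (732173/72 - 91*311) + 1900460 = (732173/72 - 28301) + 1900460 = -1305499/72 + 1900460 = 135527621/72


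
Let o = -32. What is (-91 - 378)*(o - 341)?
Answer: 174937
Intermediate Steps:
(-91 - 378)*(o - 341) = (-91 - 378)*(-32 - 341) = -469*(-373) = 174937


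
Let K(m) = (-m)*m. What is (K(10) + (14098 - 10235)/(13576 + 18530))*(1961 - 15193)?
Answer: 21215771992/16053 ≈ 1.3216e+6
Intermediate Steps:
K(m) = -m**2
(K(10) + (14098 - 10235)/(13576 + 18530))*(1961 - 15193) = (-1*10**2 + (14098 - 10235)/(13576 + 18530))*(1961 - 15193) = (-1*100 + 3863/32106)*(-13232) = (-100 + 3863*(1/32106))*(-13232) = (-100 + 3863/32106)*(-13232) = -3206737/32106*(-13232) = 21215771992/16053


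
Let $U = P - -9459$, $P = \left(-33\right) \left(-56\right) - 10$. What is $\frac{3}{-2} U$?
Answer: $- \frac{33891}{2} \approx -16946.0$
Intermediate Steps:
$P = 1838$ ($P = 1848 + \left(-20 + 10\right) = 1848 - 10 = 1838$)
$U = 11297$ ($U = 1838 - -9459 = 1838 + 9459 = 11297$)
$\frac{3}{-2} U = \frac{3}{-2} \cdot 11297 = 3 \left(- \frac{1}{2}\right) 11297 = \left(- \frac{3}{2}\right) 11297 = - \frac{33891}{2}$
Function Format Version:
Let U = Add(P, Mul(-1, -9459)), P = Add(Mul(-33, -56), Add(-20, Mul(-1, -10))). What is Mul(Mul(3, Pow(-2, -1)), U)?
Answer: Rational(-33891, 2) ≈ -16946.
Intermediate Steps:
P = 1838 (P = Add(1848, Add(-20, 10)) = Add(1848, -10) = 1838)
U = 11297 (U = Add(1838, Mul(-1, -9459)) = Add(1838, 9459) = 11297)
Mul(Mul(3, Pow(-2, -1)), U) = Mul(Mul(3, Pow(-2, -1)), 11297) = Mul(Mul(3, Rational(-1, 2)), 11297) = Mul(Rational(-3, 2), 11297) = Rational(-33891, 2)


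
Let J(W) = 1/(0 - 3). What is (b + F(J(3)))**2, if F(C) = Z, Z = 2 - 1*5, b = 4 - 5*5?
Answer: 576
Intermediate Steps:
J(W) = -1/3 (J(W) = 1/(-3) = -1/3)
b = -21 (b = 4 - 25 = -21)
Z = -3 (Z = 2 - 5 = -3)
F(C) = -3
(b + F(J(3)))**2 = (-21 - 3)**2 = (-24)**2 = 576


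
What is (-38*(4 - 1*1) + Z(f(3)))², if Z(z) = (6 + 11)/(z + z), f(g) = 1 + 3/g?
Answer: 192721/16 ≈ 12045.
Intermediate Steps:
Z(z) = 17/(2*z) (Z(z) = 17/((2*z)) = 17*(1/(2*z)) = 17/(2*z))
(-38*(4 - 1*1) + Z(f(3)))² = (-38*(4 - 1*1) + 17/(2*(((3 + 3)/3))))² = (-38*(4 - 1) + 17/(2*(((⅓)*6))))² = (-38*3 + (17/2)/2)² = (-114 + (17/2)*(½))² = (-114 + 17/4)² = (-439/4)² = 192721/16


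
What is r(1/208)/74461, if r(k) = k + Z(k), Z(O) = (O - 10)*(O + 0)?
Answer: -1871/3221480704 ≈ -5.8079e-7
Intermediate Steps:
Z(O) = O*(-10 + O) (Z(O) = (-10 + O)*O = O*(-10 + O))
r(k) = k + k*(-10 + k)
r(1/208)/74461 = ((-9 + 1/208)/208)/74461 = ((-9 + 1/208)/208)*(1/74461) = ((1/208)*(-1871/208))*(1/74461) = -1871/43264*1/74461 = -1871/3221480704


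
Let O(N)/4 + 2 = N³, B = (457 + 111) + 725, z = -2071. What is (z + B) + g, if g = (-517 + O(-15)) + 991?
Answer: -13812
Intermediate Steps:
B = 1293 (B = 568 + 725 = 1293)
O(N) = -8 + 4*N³
g = -13034 (g = (-517 + (-8 + 4*(-15)³)) + 991 = (-517 + (-8 + 4*(-3375))) + 991 = (-517 + (-8 - 13500)) + 991 = (-517 - 13508) + 991 = -14025 + 991 = -13034)
(z + B) + g = (-2071 + 1293) - 13034 = -778 - 13034 = -13812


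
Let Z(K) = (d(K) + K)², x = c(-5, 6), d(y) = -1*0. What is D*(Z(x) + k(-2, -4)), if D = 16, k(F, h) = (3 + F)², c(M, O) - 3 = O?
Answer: 1312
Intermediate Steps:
c(M, O) = 3 + O
d(y) = 0
x = 9 (x = 3 + 6 = 9)
Z(K) = K² (Z(K) = (0 + K)² = K²)
D*(Z(x) + k(-2, -4)) = 16*(9² + (3 - 2)²) = 16*(81 + 1²) = 16*(81 + 1) = 16*82 = 1312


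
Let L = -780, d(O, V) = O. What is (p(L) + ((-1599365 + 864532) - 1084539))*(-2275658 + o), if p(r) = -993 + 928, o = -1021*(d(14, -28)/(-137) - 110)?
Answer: 539216322092934/137 ≈ 3.9359e+12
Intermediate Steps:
o = 15400764/137 (o = -1021*(14/(-137) - 110) = -1021*(14*(-1/137) - 110) = -1021*(-14/137 - 110) = -1021*(-15084/137) = 15400764/137 ≈ 1.1241e+5)
p(r) = -65
(p(L) + ((-1599365 + 864532) - 1084539))*(-2275658 + o) = (-65 + ((-1599365 + 864532) - 1084539))*(-2275658 + 15400764/137) = (-65 + (-734833 - 1084539))*(-296364382/137) = (-65 - 1819372)*(-296364382/137) = -1819437*(-296364382/137) = 539216322092934/137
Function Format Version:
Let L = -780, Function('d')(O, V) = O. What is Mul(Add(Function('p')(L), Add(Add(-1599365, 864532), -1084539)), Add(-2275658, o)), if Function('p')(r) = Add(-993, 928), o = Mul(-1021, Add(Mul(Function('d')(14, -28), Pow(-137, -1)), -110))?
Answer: Rational(539216322092934, 137) ≈ 3.9359e+12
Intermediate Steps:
o = Rational(15400764, 137) (o = Mul(-1021, Add(Mul(14, Pow(-137, -1)), -110)) = Mul(-1021, Add(Mul(14, Rational(-1, 137)), -110)) = Mul(-1021, Add(Rational(-14, 137), -110)) = Mul(-1021, Rational(-15084, 137)) = Rational(15400764, 137) ≈ 1.1241e+5)
Function('p')(r) = -65
Mul(Add(Function('p')(L), Add(Add(-1599365, 864532), -1084539)), Add(-2275658, o)) = Mul(Add(-65, Add(Add(-1599365, 864532), -1084539)), Add(-2275658, Rational(15400764, 137))) = Mul(Add(-65, Add(-734833, -1084539)), Rational(-296364382, 137)) = Mul(Add(-65, -1819372), Rational(-296364382, 137)) = Mul(-1819437, Rational(-296364382, 137)) = Rational(539216322092934, 137)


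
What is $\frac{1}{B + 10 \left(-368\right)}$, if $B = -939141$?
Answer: $- \frac{1}{942821} \approx -1.0606 \cdot 10^{-6}$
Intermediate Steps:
$\frac{1}{B + 10 \left(-368\right)} = \frac{1}{-939141 + 10 \left(-368\right)} = \frac{1}{-939141 - 3680} = \frac{1}{-942821} = - \frac{1}{942821}$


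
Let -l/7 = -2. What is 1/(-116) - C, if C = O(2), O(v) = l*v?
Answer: -3249/116 ≈ -28.009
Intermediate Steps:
l = 14 (l = -7*(-2) = 14)
O(v) = 14*v
C = 28 (C = 14*2 = 28)
1/(-116) - C = 1/(-116) - 1*28 = -1/116 - 28 = -3249/116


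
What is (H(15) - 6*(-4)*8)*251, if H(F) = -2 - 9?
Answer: 45431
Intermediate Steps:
H(F) = -11
(H(15) - 6*(-4)*8)*251 = (-11 - 6*(-4)*8)*251 = (-11 + 24*8)*251 = (-11 + 192)*251 = 181*251 = 45431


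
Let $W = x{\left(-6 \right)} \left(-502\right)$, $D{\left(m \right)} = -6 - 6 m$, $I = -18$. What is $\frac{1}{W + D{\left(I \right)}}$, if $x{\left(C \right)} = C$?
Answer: $\frac{1}{3114} \approx 0.00032113$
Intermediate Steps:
$W = 3012$ ($W = \left(-6\right) \left(-502\right) = 3012$)
$\frac{1}{W + D{\left(I \right)}} = \frac{1}{3012 - -102} = \frac{1}{3012 + \left(-6 + 108\right)} = \frac{1}{3012 + 102} = \frac{1}{3114}$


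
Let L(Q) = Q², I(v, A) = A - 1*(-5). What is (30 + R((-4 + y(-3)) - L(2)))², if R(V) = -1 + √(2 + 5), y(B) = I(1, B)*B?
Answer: (29 + √7)² ≈ 1001.5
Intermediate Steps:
I(v, A) = 5 + A (I(v, A) = A + 5 = 5 + A)
y(B) = B*(5 + B) (y(B) = (5 + B)*B = B*(5 + B))
R(V) = -1 + √7
(30 + R((-4 + y(-3)) - L(2)))² = (30 + (-1 + √7))² = (29 + √7)²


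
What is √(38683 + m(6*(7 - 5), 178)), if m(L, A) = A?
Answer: √38861 ≈ 197.13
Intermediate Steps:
√(38683 + m(6*(7 - 5), 178)) = √(38683 + 178) = √38861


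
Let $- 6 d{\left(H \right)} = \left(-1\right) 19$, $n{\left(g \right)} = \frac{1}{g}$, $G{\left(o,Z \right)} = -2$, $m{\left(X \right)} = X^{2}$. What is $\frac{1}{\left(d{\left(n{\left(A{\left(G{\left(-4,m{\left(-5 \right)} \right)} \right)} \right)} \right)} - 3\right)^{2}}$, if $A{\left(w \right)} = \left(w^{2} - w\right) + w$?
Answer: $36$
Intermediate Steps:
$A{\left(w \right)} = w^{2}$
$d{\left(H \right)} = \frac{19}{6}$ ($d{\left(H \right)} = - \frac{\left(-1\right) 19}{6} = \left(- \frac{1}{6}\right) \left(-19\right) = \frac{19}{6}$)
$\frac{1}{\left(d{\left(n{\left(A{\left(G{\left(-4,m{\left(-5 \right)} \right)} \right)} \right)} \right)} - 3\right)^{2}} = \frac{1}{\left(\frac{19}{6} - 3\right)^{2}} = \frac{1}{\left(\frac{1}{6}\right)^{2}} = \frac{1}{\frac{1}{36}} = 36$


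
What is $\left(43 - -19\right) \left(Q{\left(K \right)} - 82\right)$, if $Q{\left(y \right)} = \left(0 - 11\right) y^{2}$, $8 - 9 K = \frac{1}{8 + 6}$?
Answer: $- \frac{4950917}{882} \approx -5613.3$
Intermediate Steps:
$K = \frac{37}{42}$ ($K = \frac{8}{9} - \frac{1}{9 \left(8 + 6\right)} = \frac{8}{9} - \frac{1}{9 \cdot 14} = \frac{8}{9} - \frac{1}{126} = \frac{37}{42} \approx 0.88095$)
$Q{\left(y \right)} = - 11 y^{2}$ ($Q{\left(y \right)} = \left(0 - 11\right) y^{2} = - 11 y^{2}$)
$\left(43 - -19\right) \left(Q{\left(K \right)} - 82\right) = \left(43 - -19\right) \left(- 11 \left(\frac{37}{42}\right)^{2} - 82\right) = \left(43 + 19\right) \left(\left(-11\right) \frac{1369}{1764} - 82\right) = 62 \left(- \frac{15059}{1764} - 82\right) = 62 \left(- \frac{159707}{1764}\right) = - \frac{4950917}{882}$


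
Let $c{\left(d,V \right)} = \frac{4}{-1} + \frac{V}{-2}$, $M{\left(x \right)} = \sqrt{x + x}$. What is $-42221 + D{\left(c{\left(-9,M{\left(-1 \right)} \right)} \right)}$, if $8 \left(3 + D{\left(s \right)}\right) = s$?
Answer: $- \frac{84449}{2} - \frac{i \sqrt{2}}{16} \approx -42225.0 - 0.088388 i$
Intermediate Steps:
$M{\left(x \right)} = \sqrt{2} \sqrt{x}$ ($M{\left(x \right)} = \sqrt{2 x} = \sqrt{2} \sqrt{x}$)
$c{\left(d,V \right)} = -4 - \frac{V}{2}$ ($c{\left(d,V \right)} = 4 \left(-1\right) + V \left(- \frac{1}{2}\right) = -4 - \frac{V}{2}$)
$D{\left(s \right)} = -3 + \frac{s}{8}$
$-42221 + D{\left(c{\left(-9,M{\left(-1 \right)} \right)} \right)} = -42221 - \left(3 - \frac{-4 - \frac{\sqrt{2} \sqrt{-1}}{2}}{8}\right) = -42221 - \left(3 - \frac{-4 - \frac{\sqrt{2} i}{2}}{8}\right) = -42221 - \left(3 - \frac{-4 - \frac{i \sqrt{2}}{2}}{8}\right) = -42221 - \left(\frac{7}{2} + \frac{i \sqrt{2}}{16}\right) = - \frac{84449}{2} - \frac{i \sqrt{2}}{16}$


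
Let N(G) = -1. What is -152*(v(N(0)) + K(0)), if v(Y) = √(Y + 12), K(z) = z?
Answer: -152*√11 ≈ -504.13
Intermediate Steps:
v(Y) = √(12 + Y)
-152*(v(N(0)) + K(0)) = -152*(√(12 - 1) + 0) = -152*(√11 + 0) = -152*√11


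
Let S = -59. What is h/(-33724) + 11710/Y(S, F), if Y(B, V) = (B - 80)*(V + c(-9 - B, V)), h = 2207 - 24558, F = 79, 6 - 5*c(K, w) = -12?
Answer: -691436343/1935993668 ≈ -0.35715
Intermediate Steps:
c(K, w) = 18/5 (c(K, w) = 6/5 - 1/5*(-12) = 6/5 + 12/5 = 18/5)
h = -22351
Y(B, V) = (-80 + B)*(18/5 + V) (Y(B, V) = (B - 80)*(V + 18/5) = (-80 + B)*(18/5 + V))
h/(-33724) + 11710/Y(S, F) = -22351/(-33724) + 11710/(-288 - 80*79 + (18/5)*(-59) - 59*79) = -22351*(-1/33724) + 11710/(-288 - 6320 - 1062/5 - 4661) = 22351/33724 + 11710/(-57407/5) = 22351/33724 + 11710*(-5/57407) = 22351/33724 - 58550/57407 = -691436343/1935993668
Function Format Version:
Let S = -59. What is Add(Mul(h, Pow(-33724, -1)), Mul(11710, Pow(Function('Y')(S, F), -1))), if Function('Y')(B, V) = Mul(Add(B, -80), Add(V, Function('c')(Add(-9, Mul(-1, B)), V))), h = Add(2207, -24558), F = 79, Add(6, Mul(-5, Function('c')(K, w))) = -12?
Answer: Rational(-691436343, 1935993668) ≈ -0.35715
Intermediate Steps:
Function('c')(K, w) = Rational(18, 5) (Function('c')(K, w) = Add(Rational(6, 5), Mul(Rational(-1, 5), -12)) = Add(Rational(6, 5), Rational(12, 5)) = Rational(18, 5))
h = -22351
Function('Y')(B, V) = Mul(Add(-80, B), Add(Rational(18, 5), V)) (Function('Y')(B, V) = Mul(Add(B, -80), Add(V, Rational(18, 5))) = Mul(Add(-80, B), Add(Rational(18, 5), V)))
Add(Mul(h, Pow(-33724, -1)), Mul(11710, Pow(Function('Y')(S, F), -1))) = Add(Mul(-22351, Pow(-33724, -1)), Mul(11710, Pow(Add(-288, Mul(-80, 79), Mul(Rational(18, 5), -59), Mul(-59, 79)), -1))) = Add(Mul(-22351, Rational(-1, 33724)), Mul(11710, Pow(Add(-288, -6320, Rational(-1062, 5), -4661), -1))) = Add(Rational(22351, 33724), Mul(11710, Pow(Rational(-57407, 5), -1))) = Add(Rational(22351, 33724), Mul(11710, Rational(-5, 57407))) = Add(Rational(22351, 33724), Rational(-58550, 57407)) = Rational(-691436343, 1935993668)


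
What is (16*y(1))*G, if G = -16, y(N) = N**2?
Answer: -256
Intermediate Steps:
(16*y(1))*G = (16*1**2)*(-16) = (16*1)*(-16) = 16*(-16) = -256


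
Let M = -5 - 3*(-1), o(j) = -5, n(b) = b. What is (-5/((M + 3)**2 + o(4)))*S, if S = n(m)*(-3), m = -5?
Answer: 75/4 ≈ 18.750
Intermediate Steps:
S = 15 (S = -5*(-3) = 15)
M = -2 (M = -5 + 3 = -2)
(-5/((M + 3)**2 + o(4)))*S = -5/((-2 + 3)**2 - 5)*15 = -5/(1**2 - 5)*15 = -5/(1 - 5)*15 = -5/(-4)*15 = -5*(-1/4)*15 = (5/4)*15 = 75/4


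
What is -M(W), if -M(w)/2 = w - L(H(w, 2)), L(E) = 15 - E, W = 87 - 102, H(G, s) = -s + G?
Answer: -94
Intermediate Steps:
H(G, s) = G - s
W = -15
M(w) = 34 - 4*w (M(w) = -2*(w - (15 - (w - 1*2))) = -2*(w - (15 - (w - 2))) = -2*(w - (15 - (-2 + w))) = -2*(w - (15 + (2 - w))) = -2*(w - (17 - w)) = -2*(w + (-17 + w)) = -2*(-17 + 2*w) = 34 - 4*w)
-M(W) = -(34 - 4*(-15)) = -(34 + 60) = -1*94 = -94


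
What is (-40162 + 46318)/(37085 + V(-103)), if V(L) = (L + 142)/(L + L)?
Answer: 1268136/7639471 ≈ 0.16600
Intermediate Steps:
V(L) = (142 + L)/(2*L) (V(L) = (142 + L)/((2*L)) = (142 + L)*(1/(2*L)) = (142 + L)/(2*L))
(-40162 + 46318)/(37085 + V(-103)) = (-40162 + 46318)/(37085 + (½)*(142 - 103)/(-103)) = 6156/(37085 + (½)*(-1/103)*39) = 6156/(37085 - 39/206) = 6156/(7639471/206) = 6156*(206/7639471) = 1268136/7639471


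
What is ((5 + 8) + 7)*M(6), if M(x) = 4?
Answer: 80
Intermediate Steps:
((5 + 8) + 7)*M(6) = ((5 + 8) + 7)*4 = (13 + 7)*4 = 20*4 = 80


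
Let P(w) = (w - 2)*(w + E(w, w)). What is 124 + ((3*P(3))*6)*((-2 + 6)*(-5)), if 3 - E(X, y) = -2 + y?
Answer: -1676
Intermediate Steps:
E(X, y) = 5 - y (E(X, y) = 3 - (-2 + y) = 3 + (2 - y) = 5 - y)
P(w) = -10 + 5*w (P(w) = (w - 2)*(w + (5 - w)) = (-2 + w)*5 = -10 + 5*w)
124 + ((3*P(3))*6)*((-2 + 6)*(-5)) = 124 + ((3*(-10 + 5*3))*6)*((-2 + 6)*(-5)) = 124 + ((3*(-10 + 15))*6)*(4*(-5)) = 124 + ((3*5)*6)*(-20) = 124 + (15*6)*(-20) = 124 + 90*(-20) = 124 - 1800 = -1676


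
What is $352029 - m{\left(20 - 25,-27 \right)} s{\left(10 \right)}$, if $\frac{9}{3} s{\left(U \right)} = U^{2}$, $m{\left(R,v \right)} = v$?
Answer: $352929$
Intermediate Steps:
$s{\left(U \right)} = \frac{U^{2}}{3}$
$352029 - m{\left(20 - 25,-27 \right)} s{\left(10 \right)} = 352029 - - 27 \frac{10^{2}}{3} = 352029 - - 27 \cdot \frac{1}{3} \cdot 100 = 352029 - \left(-27\right) \frac{100}{3} = 352029 - -900 = 352029 + 900 = 352929$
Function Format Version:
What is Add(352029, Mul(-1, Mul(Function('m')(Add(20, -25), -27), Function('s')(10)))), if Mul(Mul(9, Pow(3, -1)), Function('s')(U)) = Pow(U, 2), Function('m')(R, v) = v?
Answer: 352929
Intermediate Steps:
Function('s')(U) = Mul(Rational(1, 3), Pow(U, 2))
Add(352029, Mul(-1, Mul(Function('m')(Add(20, -25), -27), Function('s')(10)))) = Add(352029, Mul(-1, Mul(-27, Mul(Rational(1, 3), Pow(10, 2))))) = Add(352029, Mul(-1, Mul(-27, Mul(Rational(1, 3), 100)))) = Add(352029, Mul(-1, Mul(-27, Rational(100, 3)))) = Add(352029, Mul(-1, -900)) = Add(352029, 900) = 352929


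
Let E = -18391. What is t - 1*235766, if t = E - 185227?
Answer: -439384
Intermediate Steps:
t = -203618 (t = -18391 - 185227 = -203618)
t - 1*235766 = -203618 - 1*235766 = -203618 - 235766 = -439384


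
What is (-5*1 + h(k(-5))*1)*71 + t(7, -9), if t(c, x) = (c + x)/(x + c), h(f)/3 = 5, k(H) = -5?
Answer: 711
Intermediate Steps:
h(f) = 15 (h(f) = 3*5 = 15)
t(c, x) = 1 (t(c, x) = (c + x)/(c + x) = 1)
(-5*1 + h(k(-5))*1)*71 + t(7, -9) = (-5*1 + 15*1)*71 + 1 = (-5 + 15)*71 + 1 = 10*71 + 1 = 710 + 1 = 711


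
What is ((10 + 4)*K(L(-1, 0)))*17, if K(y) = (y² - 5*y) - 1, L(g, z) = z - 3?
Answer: 5474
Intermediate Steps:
L(g, z) = -3 + z
K(y) = -1 + y² - 5*y
((10 + 4)*K(L(-1, 0)))*17 = ((10 + 4)*(-1 + (-3 + 0)² - 5*(-3 + 0)))*17 = (14*(-1 + (-3)² - 5*(-3)))*17 = (14*(-1 + 9 + 15))*17 = (14*23)*17 = 322*17 = 5474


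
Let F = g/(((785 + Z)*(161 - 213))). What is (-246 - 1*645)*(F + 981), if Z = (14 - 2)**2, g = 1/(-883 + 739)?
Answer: -675593949987/772928 ≈ -8.7407e+5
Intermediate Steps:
g = -1/144 (g = 1/(-144) = -1/144 ≈ -0.0069444)
Z = 144 (Z = 12**2 = 144)
F = 1/6956352 (F = -1/((161 - 213)*(785 + 144))/144 = -1/(144*(929*(-52))) = -1/144/(-48308) = -1/144*(-1/48308) = 1/6956352 ≈ 1.4375e-7)
(-246 - 1*645)*(F + 981) = (-246 - 1*645)*(1/6956352 + 981) = (-246 - 645)*(6824181313/6956352) = -891*6824181313/6956352 = -675593949987/772928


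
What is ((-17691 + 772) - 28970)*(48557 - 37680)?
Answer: -499134653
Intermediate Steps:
((-17691 + 772) - 28970)*(48557 - 37680) = (-16919 - 28970)*10877 = -45889*10877 = -499134653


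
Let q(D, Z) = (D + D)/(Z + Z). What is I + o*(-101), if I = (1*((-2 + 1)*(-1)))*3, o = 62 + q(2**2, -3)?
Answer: -18373/3 ≈ -6124.3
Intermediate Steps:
q(D, Z) = D/Z (q(D, Z) = (2*D)/((2*Z)) = (2*D)*(1/(2*Z)) = D/Z)
o = 182/3 (o = 62 + 2**2/(-3) = 62 + 4*(-1/3) = 62 - 4/3 = 182/3 ≈ 60.667)
I = 3 (I = (1*(-1*(-1)))*3 = (1*1)*3 = 1*3 = 3)
I + o*(-101) = 3 + (182/3)*(-101) = 3 - 18382/3 = -18373/3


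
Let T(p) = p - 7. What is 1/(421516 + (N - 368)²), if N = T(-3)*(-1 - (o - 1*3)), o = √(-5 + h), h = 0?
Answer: I/(40*(194*√5 + 14289*I)) ≈ 1.748e-6 + 5.3067e-8*I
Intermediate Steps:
T(p) = -7 + p
o = I*√5 (o = √(-5 + 0) = √(-5) = I*√5 ≈ 2.2361*I)
N = -20 + 10*I*√5 (N = (-7 - 3)*(-1 - (I*√5 - 1*3)) = -10*(-1 - (I*√5 - 3)) = -10*(-1 - (-3 + I*√5)) = -10*(-1 + (3 - I*√5)) = -10*(2 - I*√5) = -20 + 10*I*√5 ≈ -20.0 + 22.361*I)
1/(421516 + (N - 368)²) = 1/(421516 + ((-20 + 10*I*√5) - 368)²) = 1/(421516 + (-388 + 10*I*√5)²)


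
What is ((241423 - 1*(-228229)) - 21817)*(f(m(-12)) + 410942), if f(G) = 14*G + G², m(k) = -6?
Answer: 184012714490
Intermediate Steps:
f(G) = G² + 14*G
((241423 - 1*(-228229)) - 21817)*(f(m(-12)) + 410942) = ((241423 - 1*(-228229)) - 21817)*(-6*(14 - 6) + 410942) = ((241423 + 228229) - 21817)*(-6*8 + 410942) = (469652 - 21817)*(-48 + 410942) = 447835*410894 = 184012714490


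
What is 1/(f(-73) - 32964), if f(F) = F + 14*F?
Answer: -1/34059 ≈ -2.9361e-5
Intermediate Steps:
f(F) = 15*F
1/(f(-73) - 32964) = 1/(15*(-73) - 32964) = 1/(-1095 - 32964) = 1/(-34059) = -1/34059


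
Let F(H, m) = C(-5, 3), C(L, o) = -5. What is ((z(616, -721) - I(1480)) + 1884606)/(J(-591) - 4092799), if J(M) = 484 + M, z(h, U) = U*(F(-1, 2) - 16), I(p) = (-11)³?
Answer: -950539/2046453 ≈ -0.46448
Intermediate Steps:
F(H, m) = -5
I(p) = -1331
z(h, U) = -21*U (z(h, U) = U*(-5 - 16) = U*(-21) = -21*U)
((z(616, -721) - I(1480)) + 1884606)/(J(-591) - 4092799) = ((-21*(-721) - 1*(-1331)) + 1884606)/((484 - 591) - 4092799) = ((15141 + 1331) + 1884606)/(-107 - 4092799) = (16472 + 1884606)/(-4092906) = 1901078*(-1/4092906) = -950539/2046453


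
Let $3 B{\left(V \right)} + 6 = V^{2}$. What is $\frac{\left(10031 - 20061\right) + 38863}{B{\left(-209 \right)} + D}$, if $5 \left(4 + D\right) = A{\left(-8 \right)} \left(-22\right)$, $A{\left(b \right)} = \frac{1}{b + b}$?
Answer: $\frac{3459960}{1746553} \approx 1.981$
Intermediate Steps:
$B{\left(V \right)} = -2 + \frac{V^{2}}{3}$
$A{\left(b \right)} = \frac{1}{2 b}$
$D = - \frac{149}{40}$ ($D = -4 + \frac{\frac{1}{2 \left(-8\right)} \left(-22\right)}{5} = -4 + \frac{\frac{1}{2} \left(- \frac{1}{8}\right) \left(-22\right)}{5} = -4 + \frac{\left(- \frac{1}{16}\right) \left(-22\right)}{5} = -4 + \frac{1}{5} \cdot \frac{11}{8} = -4 + \frac{11}{40} = - \frac{149}{40} \approx -3.725$)
$\frac{\left(10031 - 20061\right) + 38863}{B{\left(-209 \right)} + D} = \frac{\left(10031 - 20061\right) + 38863}{\left(-2 + \frac{\left(-209\right)^{2}}{3}\right) - \frac{149}{40}} = \frac{-10030 + 38863}{\left(-2 + \frac{1}{3} \cdot 43681\right) - \frac{149}{40}} = \frac{28833}{\left(-2 + \frac{43681}{3}\right) - \frac{149}{40}} = \frac{28833}{\frac{43675}{3} - \frac{149}{40}} = \frac{28833}{\frac{1746553}{120}} = 28833 \cdot \frac{120}{1746553} = \frac{3459960}{1746553}$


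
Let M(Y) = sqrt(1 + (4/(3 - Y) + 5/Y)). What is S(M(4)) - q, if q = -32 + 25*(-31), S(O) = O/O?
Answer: 808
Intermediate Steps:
M(Y) = sqrt(1 + 4/(3 - Y) + 5/Y)
S(O) = 1
q = -807 (q = -32 - 775 = -807)
S(M(4)) - q = 1 - 1*(-807) = 1 + 807 = 808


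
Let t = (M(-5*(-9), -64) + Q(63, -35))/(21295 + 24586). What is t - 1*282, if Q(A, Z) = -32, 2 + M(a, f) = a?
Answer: -1176221/4171 ≈ -282.00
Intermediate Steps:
M(a, f) = -2 + a
t = 1/4171 (t = ((-2 - 5*(-9)) - 32)/(21295 + 24586) = ((-2 + 45) - 32)/45881 = (43 - 32)*(1/45881) = 11*(1/45881) = 1/4171 ≈ 0.00023975)
t - 1*282 = 1/4171 - 1*282 = 1/4171 - 282 = -1176221/4171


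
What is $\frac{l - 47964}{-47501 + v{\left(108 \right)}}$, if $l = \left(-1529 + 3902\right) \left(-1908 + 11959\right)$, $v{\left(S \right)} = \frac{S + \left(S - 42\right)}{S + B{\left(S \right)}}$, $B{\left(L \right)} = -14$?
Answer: $- \frac{1118743773}{2232460} \approx -501.13$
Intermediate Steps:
$v{\left(S \right)} = \frac{-42 + 2 S}{-14 + S}$ ($v{\left(S \right)} = \frac{S + \left(S - 42\right)}{S - 14} = \frac{S + \left(S - 42\right)}{-14 + S} = \frac{S + \left(-42 + S\right)}{-14 + S} = \frac{-42 + 2 S}{-14 + S}$)
$l = 23851023$ ($l = 2373 \cdot 10051 = 23851023$)
$\frac{l - 47964}{-47501 + v{\left(108 \right)}} = \frac{23851023 - 47964}{-47501 + \frac{2 \left(-21 + 108\right)}{-14 + 108}} = \frac{23803059}{-47501 + 2 \cdot \frac{1}{94} \cdot 87} = \frac{23803059}{-47501 + \frac{87}{47}} = \frac{23803059}{- \frac{2232460}{47}} = 23803059 \left(- \frac{47}{2232460}\right) = - \frac{1118743773}{2232460}$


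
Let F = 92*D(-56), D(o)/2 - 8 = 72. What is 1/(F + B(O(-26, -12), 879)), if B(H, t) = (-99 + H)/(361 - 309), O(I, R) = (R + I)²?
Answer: 52/766785 ≈ 6.7816e-5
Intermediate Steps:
D(o) = 160 (D(o) = 16 + 2*72 = 16 + 144 = 160)
F = 14720 (F = 92*160 = 14720)
O(I, R) = (I + R)²
B(H, t) = -99/52 + H/52 (B(H, t) = (-99 + H)/52 = (-99 + H)*(1/52) = -99/52 + H/52)
1/(F + B(O(-26, -12), 879)) = 1/(14720 + (-99/52 + (-26 - 12)²/52)) = 1/(14720 + (-99/52 + (1/52)*(-38)²)) = 1/(14720 + (-99/52 + (1/52)*1444)) = 1/(14720 + (-99/52 + 361/13)) = 1/(14720 + 1345/52) = 1/(766785/52) = 52/766785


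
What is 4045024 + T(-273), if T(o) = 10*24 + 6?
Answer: 4045270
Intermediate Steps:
T(o) = 246 (T(o) = 240 + 6 = 246)
4045024 + T(-273) = 4045024 + 246 = 4045270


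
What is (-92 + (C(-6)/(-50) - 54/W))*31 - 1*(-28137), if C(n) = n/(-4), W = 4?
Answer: 2486557/100 ≈ 24866.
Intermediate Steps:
C(n) = -n/4 (C(n) = n*(-¼) = -n/4)
(-92 + (C(-6)/(-50) - 54/W))*31 - 1*(-28137) = (-92 + (-¼*(-6)/(-50) - 54/4))*31 - 1*(-28137) = (-92 + ((3/2)*(-1/50) - 54*¼))*31 + 28137 = (-92 + (-3/100 - 27/2))*31 + 28137 = (-92 - 1353/100)*31 + 28137 = -10553/100*31 + 28137 = -327143/100 + 28137 = 2486557/100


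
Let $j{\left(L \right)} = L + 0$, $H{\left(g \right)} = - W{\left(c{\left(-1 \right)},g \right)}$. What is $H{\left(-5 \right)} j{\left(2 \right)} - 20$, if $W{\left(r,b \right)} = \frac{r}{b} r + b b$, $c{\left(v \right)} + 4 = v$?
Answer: $-60$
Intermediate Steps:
$c{\left(v \right)} = -4 + v$
$W{\left(r,b \right)} = b^{2} + \frac{r^{2}}{b}$ ($W{\left(r,b \right)} = \frac{r^{2}}{b} + b^{2} = b^{2} + \frac{r^{2}}{b}$)
$H{\left(g \right)} = - \frac{25 + g^{3}}{g}$ ($H{\left(g \right)} = - \frac{g^{3} + \left(-4 - 1\right)^{2}}{g} = - \frac{g^{3} + \left(-5\right)^{2}}{g} = - \frac{g^{3} + 25}{g} = - \frac{25 + g^{3}}{g}$)
$j{\left(L \right)} = L$
$H{\left(-5 \right)} j{\left(2 \right)} - 20 = \frac{-25 - \left(-5\right)^{3}}{-5} \cdot 2 - 20 = - \frac{-25 - -125}{5} \cdot 2 - 20 = - \frac{-25 + 125}{5} \cdot 2 - 20 = \left(- \frac{1}{5}\right) 100 \cdot 2 - 20 = \left(-20\right) 2 - 20 = -40 - 20 = -60$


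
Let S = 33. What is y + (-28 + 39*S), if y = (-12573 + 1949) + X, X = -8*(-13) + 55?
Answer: -9206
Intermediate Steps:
X = 159 (X = 104 + 55 = 159)
y = -10465 (y = (-12573 + 1949) + 159 = -10624 + 159 = -10465)
y + (-28 + 39*S) = -10465 + (-28 + 39*33) = -10465 + (-28 + 1287) = -10465 + 1259 = -9206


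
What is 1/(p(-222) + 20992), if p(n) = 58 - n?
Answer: 1/21272 ≈ 4.7010e-5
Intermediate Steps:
1/(p(-222) + 20992) = 1/((58 - 1*(-222)) + 20992) = 1/((58 + 222) + 20992) = 1/(280 + 20992) = 1/21272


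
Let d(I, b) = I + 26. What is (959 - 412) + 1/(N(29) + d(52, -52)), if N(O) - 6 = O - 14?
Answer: 54154/99 ≈ 547.01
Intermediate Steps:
d(I, b) = 26 + I
N(O) = -8 + O (N(O) = 6 + (O - 14) = 6 + (-14 + O) = -8 + O)
(959 - 412) + 1/(N(29) + d(52, -52)) = (959 - 412) + 1/((-8 + 29) + (26 + 52)) = 547 + 1/(21 + 78) = 547 + 1/99 = 54154/99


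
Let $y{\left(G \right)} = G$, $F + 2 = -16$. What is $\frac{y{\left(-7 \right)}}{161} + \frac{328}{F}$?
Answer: $- \frac{3781}{207} \approx -18.266$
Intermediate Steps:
$F = -18$ ($F = -2 - 16 = -18$)
$\frac{y{\left(-7 \right)}}{161} + \frac{328}{F} = - \frac{7}{161} + \frac{328}{-18} = \left(-7\right) \frac{1}{161} + 328 \left(- \frac{1}{18}\right) = - \frac{1}{23} - \frac{164}{9} = - \frac{3781}{207}$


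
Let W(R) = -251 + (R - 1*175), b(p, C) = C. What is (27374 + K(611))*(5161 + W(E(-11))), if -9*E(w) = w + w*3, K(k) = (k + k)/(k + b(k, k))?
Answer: 389263375/3 ≈ 1.2975e+8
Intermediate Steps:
K(k) = 1 (K(k) = (k + k)/(k + k) = (2*k)/((2*k)) = (2*k)*(1/(2*k)) = 1)
E(w) = -4*w/9 (E(w) = -(w + w*3)/9 = -(w + 3*w)/9 = -4*w/9)
W(R) = -426 + R (W(R) = -251 + (R - 175) = -251 + (-175 + R) = -426 + R)
(27374 + K(611))*(5161 + W(E(-11))) = (27374 + 1)*(5161 + (-426 - 4/9*(-11))) = 27375*(5161 + (-426 + 44/9)) = 27375*(5161 - 3790/9) = 27375*(42659/9) = 389263375/3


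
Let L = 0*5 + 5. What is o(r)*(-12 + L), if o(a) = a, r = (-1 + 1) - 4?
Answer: 28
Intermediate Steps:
r = -4 (r = 0 - 4 = -4)
L = 5 (L = 0 + 5 = 5)
o(r)*(-12 + L) = -4*(-12 + 5) = -4*(-7) = 28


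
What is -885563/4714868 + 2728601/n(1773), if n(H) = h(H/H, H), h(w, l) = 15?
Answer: 12864980256223/70723020 ≈ 1.8191e+5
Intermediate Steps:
n(H) = 15
-885563/4714868 + 2728601/n(1773) = -885563/4714868 + 2728601/15 = 12864980256223/70723020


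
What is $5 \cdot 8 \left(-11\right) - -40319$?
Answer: $39879$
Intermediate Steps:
$5 \cdot 8 \left(-11\right) - -40319 = 40 \left(-11\right) + 40319 = -440 + 40319 = 39879$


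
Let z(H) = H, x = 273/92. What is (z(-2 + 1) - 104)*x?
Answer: -28665/92 ≈ -311.58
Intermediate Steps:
x = 273/92 (x = 273*(1/92) = 273/92 ≈ 2.9674)
(z(-2 + 1) - 104)*x = ((-2 + 1) - 104)*(273/92) = (-1 - 104)*(273/92) = -105*273/92 = -28665/92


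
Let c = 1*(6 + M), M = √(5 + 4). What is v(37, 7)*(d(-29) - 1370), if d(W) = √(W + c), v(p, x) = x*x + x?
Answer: -76720 + 112*I*√5 ≈ -76720.0 + 250.44*I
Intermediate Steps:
M = 3 (M = √9 = 3)
v(p, x) = x + x² (v(p, x) = x² + x = x + x²)
c = 9 (c = 1*(6 + 3) = 1*9 = 9)
d(W) = √(9 + W) (d(W) = √(W + 9) = √(9 + W))
v(37, 7)*(d(-29) - 1370) = (7*(1 + 7))*(√(9 - 29) - 1370) = (7*8)*(√(-20) - 1370) = 56*(2*I*√5 - 1370) = 56*(-1370 + 2*I*√5) = -76720 + 112*I*√5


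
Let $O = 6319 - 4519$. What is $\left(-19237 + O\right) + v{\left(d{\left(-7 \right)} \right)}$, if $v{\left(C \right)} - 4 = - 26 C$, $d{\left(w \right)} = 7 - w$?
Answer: $-17797$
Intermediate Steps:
$O = 1800$
$v{\left(C \right)} = 4 - 26 C$
$\left(-19237 + O\right) + v{\left(d{\left(-7 \right)} \right)} = \left(-19237 + 1800\right) + \left(4 - 26 \left(7 - -7\right)\right) = -17437 + \left(4 - 26 \left(7 + 7\right)\right) = -17437 + \left(4 - 364\right) = -17437 - 360 = -17797$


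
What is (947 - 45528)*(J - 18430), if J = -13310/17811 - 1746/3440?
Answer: 25172216633675543/30634920 ≈ 8.2168e+8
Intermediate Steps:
J = -38442203/30634920 (J = -13310*1/17811 - 1746*1/3440 = -13310/17811 - 873/1720 = -38442203/30634920 ≈ -1.2548)
(947 - 45528)*(J - 18430) = (947 - 45528)*(-38442203/30634920 - 18430) = -44581*(-564640017803/30634920) = 25172216633675543/30634920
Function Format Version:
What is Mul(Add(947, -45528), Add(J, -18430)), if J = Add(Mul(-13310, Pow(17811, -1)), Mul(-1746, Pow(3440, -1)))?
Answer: Rational(25172216633675543, 30634920) ≈ 8.2168e+8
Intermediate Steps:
J = Rational(-38442203, 30634920) (J = Add(Mul(-13310, Rational(1, 17811)), Mul(-1746, Rational(1, 3440))) = Add(Rational(-13310, 17811), Rational(-873, 1720)) = Rational(-38442203, 30634920) ≈ -1.2548)
Mul(Add(947, -45528), Add(J, -18430)) = Mul(Add(947, -45528), Add(Rational(-38442203, 30634920), -18430)) = Mul(-44581, Rational(-564640017803, 30634920)) = Rational(25172216633675543, 30634920)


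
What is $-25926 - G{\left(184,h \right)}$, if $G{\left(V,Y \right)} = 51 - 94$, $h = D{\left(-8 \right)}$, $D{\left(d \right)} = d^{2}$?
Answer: $-25883$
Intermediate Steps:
$h = 64$ ($h = \left(-8\right)^{2} = 64$)
$G{\left(V,Y \right)} = -43$
$-25926 - G{\left(184,h \right)} = -25926 - -43 = -25926 + 43 = -25883$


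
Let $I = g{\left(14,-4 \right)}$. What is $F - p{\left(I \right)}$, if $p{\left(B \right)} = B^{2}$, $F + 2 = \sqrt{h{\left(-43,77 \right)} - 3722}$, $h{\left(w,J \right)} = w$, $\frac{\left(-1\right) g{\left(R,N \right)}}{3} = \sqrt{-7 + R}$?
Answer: $-65 + i \sqrt{3765} \approx -65.0 + 61.36 i$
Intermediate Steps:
$g{\left(R,N \right)} = - 3 \sqrt{-7 + R}$
$I = - 3 \sqrt{7}$ ($I = - 3 \sqrt{-7 + 14} = - 3 \sqrt{7} \approx -7.9373$)
$F = -2 + i \sqrt{3765}$ ($F = -2 + \sqrt{-43 - 3722} = -2 + \sqrt{-3765} = -2 + i \sqrt{3765} \approx -2.0 + 61.36 i$)
$F - p{\left(I \right)} = \left(-2 + i \sqrt{3765}\right) - \left(- 3 \sqrt{7}\right)^{2} = \left(-2 + i \sqrt{3765}\right) - 63 = -65 + i \sqrt{3765}$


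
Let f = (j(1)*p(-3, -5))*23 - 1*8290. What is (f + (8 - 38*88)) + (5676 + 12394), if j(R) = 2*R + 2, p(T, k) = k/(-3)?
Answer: 19792/3 ≈ 6597.3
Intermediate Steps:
p(T, k) = -k/3 (p(T, k) = k*(-⅓) = -k/3)
j(R) = 2 + 2*R
f = -24410/3 (f = ((2 + 2*1)*(-⅓*(-5)))*23 - 1*8290 = ((2 + 2)*(5/3))*23 - 8290 = (4*(5/3))*23 - 8290 = (20/3)*23 - 8290 = 460/3 - 8290 = -24410/3 ≈ -8136.7)
(f + (8 - 38*88)) + (5676 + 12394) = (-24410/3 + (8 - 38*88)) + (5676 + 12394) = (-24410/3 + (8 - 3344)) + 18070 = (-24410/3 - 3336) + 18070 = -34418/3 + 18070 = 19792/3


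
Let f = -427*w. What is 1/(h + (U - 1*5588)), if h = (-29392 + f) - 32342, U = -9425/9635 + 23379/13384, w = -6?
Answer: -25790968/1670203265187 ≈ -1.5442e-5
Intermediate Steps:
f = 2562 (f = -427*(-6) = 2562)
U = 19822493/25790968 (U = -9425*1/9635 + 23379*(1/13384) = -1885/1927 + 23379/13384 = 19822493/25790968 ≈ 0.76858)
h = -59172 (h = (-29392 + 2562) - 32342 = -26830 - 32342 = -59172)
1/(h + (U - 1*5588)) = 1/(-59172 + (19822493/25790968 - 1*5588)) = 1/(-59172 + (19822493/25790968 - 5588)) = 1/(-59172 - 144100106691/25790968) = 1/(-1670203265187/25790968) = -25790968/1670203265187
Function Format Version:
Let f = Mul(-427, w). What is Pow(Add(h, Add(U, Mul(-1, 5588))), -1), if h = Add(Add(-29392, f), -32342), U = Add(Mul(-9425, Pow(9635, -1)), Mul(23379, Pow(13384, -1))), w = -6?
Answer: Rational(-25790968, 1670203265187) ≈ -1.5442e-5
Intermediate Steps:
f = 2562 (f = Mul(-427, -6) = 2562)
U = Rational(19822493, 25790968) (U = Add(Mul(-9425, Rational(1, 9635)), Mul(23379, Rational(1, 13384))) = Add(Rational(-1885, 1927), Rational(23379, 13384)) = Rational(19822493, 25790968) ≈ 0.76858)
h = -59172 (h = Add(Add(-29392, 2562), -32342) = Add(-26830, -32342) = -59172)
Pow(Add(h, Add(U, Mul(-1, 5588))), -1) = Pow(Add(-59172, Add(Rational(19822493, 25790968), Mul(-1, 5588))), -1) = Pow(Add(-59172, Add(Rational(19822493, 25790968), -5588)), -1) = Pow(Add(-59172, Rational(-144100106691, 25790968)), -1) = Pow(Rational(-1670203265187, 25790968), -1) = Rational(-25790968, 1670203265187)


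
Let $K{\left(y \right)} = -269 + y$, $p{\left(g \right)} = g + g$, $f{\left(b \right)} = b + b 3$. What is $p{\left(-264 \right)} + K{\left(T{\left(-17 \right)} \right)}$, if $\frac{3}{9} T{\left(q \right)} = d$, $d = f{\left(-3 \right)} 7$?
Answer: $-1049$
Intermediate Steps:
$f{\left(b \right)} = 4 b$ ($f{\left(b \right)} = b + 3 b = 4 b$)
$p{\left(g \right)} = 2 g$
$d = -84$ ($d = 4 \left(-3\right) 7 = \left(-12\right) 7 = -84$)
$T{\left(q \right)} = -252$ ($T{\left(q \right)} = 3 \left(-84\right) = -252$)
$p{\left(-264 \right)} + K{\left(T{\left(-17 \right)} \right)} = 2 \left(-264\right) - 521 = -528 - 521 = -1049$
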